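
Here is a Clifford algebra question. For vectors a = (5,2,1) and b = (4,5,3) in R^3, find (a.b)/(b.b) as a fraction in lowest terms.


Projection coefficient = (a . b) / (b . b)
a . b = 5*4 + 2*5 + 1*3
= 20 + 10 + 3 = 33
b . b = 4^2 + 5^2 + 3^2
= 16 + 25 + 9 = 50
Coefficient = 33/50
In lowest terms: 33/50


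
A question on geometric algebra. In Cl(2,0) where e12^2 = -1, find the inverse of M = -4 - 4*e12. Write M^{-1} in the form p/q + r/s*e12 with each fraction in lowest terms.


M = -4 - 4*e12, where e12^2 = -1.
Since M commutes with its reverse ~M = a - b*e12, M * ~M = a^2 - b^2*e12^2 = a^2 + b^2.
So M^{-1} = ~M / (a^2 + b^2) = (a - b*e12)/(a^2 + b^2).
a^2 + b^2 = 16 + 16 = 32
Scalar part = -4/32 = -1/8
Bivector coeff = 4/32 = 1/8
M^{-1} = -1/8 + 1/8*e12


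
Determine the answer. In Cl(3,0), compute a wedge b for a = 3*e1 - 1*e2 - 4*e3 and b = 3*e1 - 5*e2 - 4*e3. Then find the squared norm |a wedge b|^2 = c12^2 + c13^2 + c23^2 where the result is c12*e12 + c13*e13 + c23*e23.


a wedge b = (a1*b2 - a2*b1)*e12 + (a1*b3 - a3*b1)*e13 + (a2*b3 - a3*b2)*e23
e12 coeff: 3*(-5) - (-1)*3 = -15 - (-3) = -12
e13 coeff: 3*(-4) - (-4)*3 = -12 - (-12) = 0
e23 coeff: (-1)*(-4) - (-4)*(-5) = 4 - 20 = -16
|a wedge b|^2 = (-12)^2 + 0^2 + (-16)^2
= 144 + 0 + 256
= 400


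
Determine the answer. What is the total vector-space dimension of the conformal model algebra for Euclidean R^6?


The conformal model of R^6 uses Cl(7,1): the 6 Euclidean generators plus two extra orthogonal generators e+ (e+^2 = +1) and e- (e-^2 = -1), from which the null vectors e0, einf are built.
Number of generators m = 6 + 2 = 8.
dim Cl(p,q) = 2^m = 2^8 = 256


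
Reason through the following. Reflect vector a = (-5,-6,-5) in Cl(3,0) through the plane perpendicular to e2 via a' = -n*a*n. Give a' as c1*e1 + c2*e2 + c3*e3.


Reflection formula: a' = -n*a*n, with n = e2 (unit vector, n^2 = 1).
For reflection through hyperplane perp to e2:
The component along e2 flips sign, others stay.
a = (-5, -6, -5)
a' = (-5, 6, -5)
a' = -5*e1 + 6*e2 - 5*e3


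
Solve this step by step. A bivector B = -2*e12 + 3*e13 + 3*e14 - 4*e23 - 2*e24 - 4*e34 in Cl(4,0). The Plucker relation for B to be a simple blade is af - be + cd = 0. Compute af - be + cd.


Plucker relation: af - be + cd
a*f = (-2)*(-4) = 8
b*e = 3*(-2) = -6
c*d = 3*(-4) = -12
af - be + cd = 8 - (-6) + (-12)
= 2


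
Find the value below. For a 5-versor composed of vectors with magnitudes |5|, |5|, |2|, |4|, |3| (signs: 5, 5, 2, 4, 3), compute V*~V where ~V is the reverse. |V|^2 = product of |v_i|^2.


Each vector v_i has |v_i|^2 = s_i^2
Squared scales: 5^2 = 25, 5^2 = 25, 2^2 = 4, 4^2 = 16, 3^2 = 9
|V|^2 = 25 * 25 * 4 * 16 * 9
= 360000


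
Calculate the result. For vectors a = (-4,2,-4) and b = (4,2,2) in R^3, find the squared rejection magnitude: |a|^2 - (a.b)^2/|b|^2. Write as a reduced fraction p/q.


|a|^2 = (-4)^2 + 2^2 + (-4)^2 = 36
|b|^2 = 4^2 + 2^2 + 2^2 = 24
a . b = (-4)*4 + 2*2 + (-4)*2 = -20
(a.b)^2 = (-20)^2 = 400
|rej|^2 = 36 - 400/24
= (864 - 400)/24
= 464/24
In lowest terms: 58/3


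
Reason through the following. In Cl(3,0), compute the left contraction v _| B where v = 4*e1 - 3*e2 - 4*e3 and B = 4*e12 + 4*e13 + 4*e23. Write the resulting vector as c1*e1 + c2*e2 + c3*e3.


Left contraction v _| B = <vB>_1 (grade-1 part of the geometric product vB).
Using e1_|e12 = e2, e2_|e12 = -e1, e1_|e13 = e3, e3_|e13 = -e1, e2_|e23 = e3, e3_|e23 = -e2:
e1 coeff: -v2*b12 - v3*b13 = -(-3)*(4) - (-4)*(4) = 28
e2 coeff: v1*b12 - v3*b23 = (4)*(4) - (-4)*(4) = 32
e3 coeff: v1*b13 + v2*b23 = (4)*(4) + (-3)*(4) = 4
v _| B = 28*e1 + 32*e2 + 4*e3


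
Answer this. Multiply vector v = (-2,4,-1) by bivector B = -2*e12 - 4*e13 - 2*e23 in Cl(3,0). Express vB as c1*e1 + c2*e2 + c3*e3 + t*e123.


vB has grade-1 (vector) and grade-3 (trivector) parts: vB = (v _| B) + (v ^ B).
Vector part <vB>_1:
  e1: -v2*b12 - v3*b13 = -(4)*(-2) - (-1)*(-4) = 4
  e2: v1*b12 - v3*b23 = (-2)*(-2) - (-1)*(-2) = 2
  e3: v1*b13 + v2*b23 = (-2)*(-4) + (4)*(-2) = 0
Trivector part <vB>_3:
  e123: v1*b23 - v2*b13 + v3*b12 = (-2)*(-2) - (4)*(-4) + (-1)*(-2) = 22
vB = 4*e1 + 2*e2 + 0*e3 + 22*e123


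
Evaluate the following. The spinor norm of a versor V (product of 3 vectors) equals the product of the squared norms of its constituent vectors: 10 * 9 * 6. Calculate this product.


Spinor norm N(V) = |v1|^2 * |v2|^2 * ... * |v3|^2
= 10 * 9 * 6
Running product: 10, 90, 540
N(V) = 540


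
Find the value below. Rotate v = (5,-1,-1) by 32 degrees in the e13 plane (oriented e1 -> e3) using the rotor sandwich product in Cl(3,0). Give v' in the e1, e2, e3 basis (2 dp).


Rotor R = cos(16deg) - sin(16deg)*e13
Rotation angle theta = 2 * 16 = 32 degrees in the e13 plane (e1 -> e3).
The component perpendicular to the plane (e2) is invariant: v'_2 = v2 = -1.00
cos(32deg) = 0.8480, sin(32deg) = 0.5299
v'_1 = v1*cos(theta) - v3*sin(theta) = 5*0.8480 - (-1)*0.5299 = 4.77
v'_3 = v1*sin(theta) + v3*cos(theta) = 5*0.5299 + (-1)*0.8480 = 1.80
v' = 4.77*e1 - 1.00*e2 + 1.80*e3


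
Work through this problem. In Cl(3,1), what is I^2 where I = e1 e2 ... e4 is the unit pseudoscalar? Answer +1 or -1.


The pseudoscalar I = e1...e_n (product of all n generators) of Cl(p,q) satisfies I^2 = (-1)^(q + n(n-1)/2).
p = 3, q = 1, n = p + q = 4
n(n-1)/2 = 4 * 3 / 2 = 6
Exponent = q + n(n-1)/2 = 1 + 6 = 7
I^2 = (-1)^7 = -1


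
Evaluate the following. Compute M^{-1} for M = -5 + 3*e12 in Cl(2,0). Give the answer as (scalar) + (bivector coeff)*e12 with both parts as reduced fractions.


M = -5 + 3*e12, where e12^2 = -1.
Since M commutes with its reverse ~M = a - b*e12, M * ~M = a^2 - b^2*e12^2 = a^2 + b^2.
So M^{-1} = ~M / (a^2 + b^2) = (a - b*e12)/(a^2 + b^2).
a^2 + b^2 = 25 + 9 = 34
Scalar part = -5/34 = -5/34
Bivector coeff = -3/34 = -3/34
M^{-1} = -5/34 - 3/34*e12


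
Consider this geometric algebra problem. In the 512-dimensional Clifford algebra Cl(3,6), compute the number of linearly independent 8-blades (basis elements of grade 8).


Number of grade-k basis blades in Cl(p,q) with n = p + q is C(n, k).
n = 3 + 6 = 9
C(9, 8) = 9! / (8! * 1!)
= 362880 / (40320 * 1)
= 9


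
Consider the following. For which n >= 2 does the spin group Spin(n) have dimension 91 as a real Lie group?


dim Spin(n) = dim so(n) = n(n-1)/2.
Solve n(n-1)/2 = 91, i.e. n^2 - n - 182 = 0.
Discriminant = 1 + 8*91 = 729
n = (1 + sqrt(729))/2 = (1 + 27)/2 = 14


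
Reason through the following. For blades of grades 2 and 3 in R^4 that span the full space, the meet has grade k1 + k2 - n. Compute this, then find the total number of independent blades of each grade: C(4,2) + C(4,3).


Meet grade = grade(A) + grade(B) - n
= 2 + 3 - 4 = 1
C(4,2) = 6
C(4,3) = 4
dim_A + dim_B = 6 + 4 = 10


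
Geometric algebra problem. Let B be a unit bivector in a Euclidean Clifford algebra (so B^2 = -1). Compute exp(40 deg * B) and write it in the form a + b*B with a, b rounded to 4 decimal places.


For a unit bivector B with B^2 = -1, the exponential series gives
e^(theta*B) = cos(theta) + sin(theta)*B (the GA analogue of Euler's formula).
theta = 40 degrees = 0.698132 rad
cos(40 deg) = 0.7660
sin(40 deg) = 0.6428
exp(theta*B) = 0.7660 + 0.6428*B


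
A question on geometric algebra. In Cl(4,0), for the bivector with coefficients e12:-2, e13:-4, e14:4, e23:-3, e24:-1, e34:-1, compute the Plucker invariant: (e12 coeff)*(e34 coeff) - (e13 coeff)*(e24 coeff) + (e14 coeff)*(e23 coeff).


Plucker relation: af - be + cd
a*f = (-2)*(-1) = 2
b*e = (-4)*(-1) = 4
c*d = 4*(-3) = -12
af - be + cd = 2 - 4 + (-12)
= -14


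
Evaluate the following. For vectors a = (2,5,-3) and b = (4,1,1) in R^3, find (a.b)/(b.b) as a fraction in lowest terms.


Projection coefficient = (a . b) / (b . b)
a . b = 2*4 + 5*1 + (-3)*1
= 8 + 5 + (-3) = 10
b . b = 4^2 + 1^2 + 1^2
= 16 + 1 + 1 = 18
Coefficient = 10/18
In lowest terms: 5/9


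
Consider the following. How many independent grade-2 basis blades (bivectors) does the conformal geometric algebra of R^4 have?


The conformal model of R^4 uses Cl(5,1) with m = 4 + 2 = 6 generators.
Number of grade-2 blades = C(m, 2) = C(6, 2)
= 6*5/2 = 15


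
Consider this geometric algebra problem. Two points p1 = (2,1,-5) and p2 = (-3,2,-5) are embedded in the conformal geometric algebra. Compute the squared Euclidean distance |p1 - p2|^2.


p1 - p2 = (5, -1, 0)
|p1 - p2|^2 = 5^2 + (-1)^2 + 0^2
= 25 + 1 + 0
= 26


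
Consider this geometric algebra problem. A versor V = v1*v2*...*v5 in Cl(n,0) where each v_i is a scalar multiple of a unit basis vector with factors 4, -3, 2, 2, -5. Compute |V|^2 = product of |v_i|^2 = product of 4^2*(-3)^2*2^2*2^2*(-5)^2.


Each vector v_i has |v_i|^2 = s_i^2
Squared scales: 4^2 = 16, (-3)^2 = 9, 2^2 = 4, 2^2 = 4, (-5)^2 = 25
|V|^2 = 16 * 9 * 4 * 4 * 25
= 57600


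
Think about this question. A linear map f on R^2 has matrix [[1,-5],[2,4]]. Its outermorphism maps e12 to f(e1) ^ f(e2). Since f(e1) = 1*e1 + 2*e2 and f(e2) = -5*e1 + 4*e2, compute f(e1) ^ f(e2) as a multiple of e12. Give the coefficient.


The outermorphism of a linear map f sends e1^e2 to f(e1)^f(e2).
f(e1) = 1*e1 + 2*e2
f(e2) = -5*e1 + 4*e2
f(e1) ^ f(e2) = (1*e1 + 2*e2) ^ (-5*e1 + 4*e2)
= 1*4*e12 + 2*(-5)*e21
= (4 - (-10))*e12
= 14*e12
Coefficient = 14


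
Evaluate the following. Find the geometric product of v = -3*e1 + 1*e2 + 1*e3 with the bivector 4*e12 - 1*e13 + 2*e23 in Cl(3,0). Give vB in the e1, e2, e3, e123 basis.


vB has grade-1 (vector) and grade-3 (trivector) parts: vB = (v _| B) + (v ^ B).
Vector part <vB>_1:
  e1: -v2*b12 - v3*b13 = -(1)*(4) - (1)*(-1) = -3
  e2: v1*b12 - v3*b23 = (-3)*(4) - (1)*(2) = -14
  e3: v1*b13 + v2*b23 = (-3)*(-1) + (1)*(2) = 5
Trivector part <vB>_3:
  e123: v1*b23 - v2*b13 + v3*b12 = (-3)*(2) - (1)*(-1) + (1)*(4) = -1
vB = -3*e1 - 14*e2 + 5*e3 - 1*e123


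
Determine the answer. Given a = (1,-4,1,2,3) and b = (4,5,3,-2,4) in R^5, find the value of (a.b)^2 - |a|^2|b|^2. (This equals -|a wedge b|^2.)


a . b = 1*4 + (-4)*5 + 1*3 + 2*(-2) + 3*4
= 4 + (-20) + 3 + (-4) + 12 = -5
|a|^2 = 1^2 + (-4)^2 + 1^2 + 2^2 + 3^2 = 31
|b|^2 = 4^2 + 5^2 + 3^2 + (-2)^2 + 4^2 = 70
(a.b)^2 = (-5)^2 = 25
|a|^2 * |b|^2 = 31 * 70 = 2170
Result = 25 - 2170 = -2145


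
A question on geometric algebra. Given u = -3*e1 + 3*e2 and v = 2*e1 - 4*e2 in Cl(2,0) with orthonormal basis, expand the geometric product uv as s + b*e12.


Expand: (-3*e1 + 3*e2)(2*e1 - 4*e2)
= (-3)*2*e1e1 + (-3)*(-4)*e1e2 + 3*2*e2e1 + 3*(-4)*e2e2
Using e1^2 = e2^2 = 1, e2e1 = -e1e2:
Scalar part s = (-3)*2 + 3*(-4) = -6 + (-12) = -18
Bivector part b = (-3)*(-4) - 3*2 = 12 - 6 = 6
uv = -18 + 6*e12


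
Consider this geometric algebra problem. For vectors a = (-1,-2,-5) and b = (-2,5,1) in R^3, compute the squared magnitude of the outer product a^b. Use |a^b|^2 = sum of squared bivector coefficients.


a wedge b = (a1*b2 - a2*b1)*e12 + (a1*b3 - a3*b1)*e13 + (a2*b3 - a3*b2)*e23
e12 coeff: (-1)*5 - (-2)*(-2) = -5 - 4 = -9
e13 coeff: (-1)*1 - (-5)*(-2) = -1 - 10 = -11
e23 coeff: (-2)*1 - (-5)*5 = -2 - (-25) = 23
|a wedge b|^2 = (-9)^2 + (-11)^2 + 23^2
= 81 + 121 + 529
= 731


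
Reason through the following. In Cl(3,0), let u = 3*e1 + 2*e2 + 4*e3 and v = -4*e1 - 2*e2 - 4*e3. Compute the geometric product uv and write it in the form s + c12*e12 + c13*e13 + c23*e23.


In Cl(3,0): e_i^2 = 1, e_ie_j = -e_je_i for i != j.
Scalar part = u . v = 3*(-4) + 2*(-2) + 4*(-4)
= -12 + (-4) + (-16) = -32
e12 coeff = 3*(-2) - 2*(-4) = -6 - (-8) = 2
e13 coeff = 3*(-4) - 4*(-4) = -12 - (-16) = 4
e23 coeff = 2*(-4) - 4*(-2) = -8 - (-8) = 0
uv = -32 + 2*e12 + 4*e13 + 0*e23


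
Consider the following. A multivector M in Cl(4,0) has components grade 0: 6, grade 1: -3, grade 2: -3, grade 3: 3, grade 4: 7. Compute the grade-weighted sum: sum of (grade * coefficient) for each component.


Grade-weighted sum = sum of grade_k * coefficient_k
0*6 = 0
1*(-3) = -3
2*(-3) = -6
3*3 = 9
4*7 = 28
Total = 0 + (-3) + (-6) + 9 + 28 = 28


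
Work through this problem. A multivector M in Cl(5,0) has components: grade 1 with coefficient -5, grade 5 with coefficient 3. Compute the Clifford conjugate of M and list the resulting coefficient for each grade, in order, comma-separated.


Clifford conjugate sign for grade k: (-1)^(k(k+1)/2)
Grade 1: (-1)^(1*2/2) = (-1)^1 = -1, coeff -5 -> 5
Grade 5: (-1)^(5*6/2) = (-1)^15 = -1, coeff 3 -> -3
Conjugated coefficients: 5, -3


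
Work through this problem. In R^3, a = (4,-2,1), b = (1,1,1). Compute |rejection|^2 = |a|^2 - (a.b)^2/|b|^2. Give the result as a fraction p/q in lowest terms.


|a|^2 = 4^2 + (-2)^2 + 1^2 = 21
|b|^2 = 1^2 + 1^2 + 1^2 = 3
a . b = 4*1 + (-2)*1 + 1*1 = 3
(a.b)^2 = 3^2 = 9
|rej|^2 = 21 - 9/3
= (63 - 9)/3
= 54/3
In lowest terms: 18/1


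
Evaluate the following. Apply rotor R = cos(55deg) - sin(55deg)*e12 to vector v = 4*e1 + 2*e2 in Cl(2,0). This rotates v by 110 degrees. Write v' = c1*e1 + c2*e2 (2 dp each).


Rotor R = cos(55deg) - sin(55deg)*e12
Rotation angle theta = 2 * 55 = 110 degrees
v' = R*v*~R rotates v by theta.
cos(110deg) = -0.3420, sin(110deg) = 0.9397
v'_1 = 4*cos(110deg) - 2*sin(110deg)
= 4*(-0.3420) - 2*0.9397
= -3.25
v'_2 = 4*sin(110deg) + 2*cos(110deg)
= 4*0.9397 + 2*(-0.3420)
= 3.07
v' = -3.25*e1 + 3.07*e2


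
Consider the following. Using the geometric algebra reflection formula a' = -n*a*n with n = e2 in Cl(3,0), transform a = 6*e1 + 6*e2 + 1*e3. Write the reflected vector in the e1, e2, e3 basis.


Reflection formula: a' = -n*a*n, with n = e2 (unit vector, n^2 = 1).
For reflection through hyperplane perp to e2:
The component along e2 flips sign, others stay.
a = (6, 6, 1)
a' = (6, -6, 1)
a' = 6*e1 - 6*e2 + 1*e3


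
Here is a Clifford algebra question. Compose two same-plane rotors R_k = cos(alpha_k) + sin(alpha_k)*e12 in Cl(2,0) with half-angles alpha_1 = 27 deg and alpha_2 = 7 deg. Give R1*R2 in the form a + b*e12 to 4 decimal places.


Same-plane rotors commute and their half-angles add:
R1*R2 = cos(a1 + a2) + sin(a1 + a2)*e12.
a1 + a2 = 27 + 7 = 34 deg
cos(34 deg) = 0.8290
sin(34 deg) = 0.5592
R1*R2 = 0.8290 + 0.5592*e12


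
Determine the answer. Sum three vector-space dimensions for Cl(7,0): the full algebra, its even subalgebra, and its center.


n = 7 + 0 = 7
Total dim = 2^7 = 128
Even subalgebra dim = 2^6 = 64
n is odd, so center dim = 2
Sum = 128 + 64 + 2 = 194


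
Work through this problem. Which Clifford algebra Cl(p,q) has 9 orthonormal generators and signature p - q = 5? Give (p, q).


We need p + q = 9 and p - q = 5.
Adding: 2p = 9 + 5 = 14, so p = 7.
Then q = 9 - 7 = 2.
(p, q) = (7, 2)


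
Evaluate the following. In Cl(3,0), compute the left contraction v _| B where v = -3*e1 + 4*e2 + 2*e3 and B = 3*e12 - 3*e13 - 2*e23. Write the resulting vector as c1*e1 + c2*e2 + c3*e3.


Left contraction v _| B = <vB>_1 (grade-1 part of the geometric product vB).
Using e1_|e12 = e2, e2_|e12 = -e1, e1_|e13 = e3, e3_|e13 = -e1, e2_|e23 = e3, e3_|e23 = -e2:
e1 coeff: -v2*b12 - v3*b13 = -(4)*(3) - (2)*(-3) = -6
e2 coeff: v1*b12 - v3*b23 = (-3)*(3) - (2)*(-2) = -5
e3 coeff: v1*b13 + v2*b23 = (-3)*(-3) + (4)*(-2) = 1
v _| B = -6*e1 - 5*e2 + 1*e3


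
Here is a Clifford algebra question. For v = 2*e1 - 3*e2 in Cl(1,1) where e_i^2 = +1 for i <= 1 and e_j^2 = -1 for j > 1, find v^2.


v^2 = sum of c_i^2 * e_i^2
Positive signature terms (e_i^2 = +1): 2^2 = 4
Negative signature terms (e_j^2 = -1): (-3)^2 = 9
v^2 = 4 - 9 = -5


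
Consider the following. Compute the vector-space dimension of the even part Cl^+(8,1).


Even subalgebra dimension = 2^(n-1)
n = 8 + 1 = 9
2^(9 - 1) = 2^8 = 256
Verification: sum of C(9,k) for even k = 1 + 36 + 126 + 84 + 9 = 256
Result = 256


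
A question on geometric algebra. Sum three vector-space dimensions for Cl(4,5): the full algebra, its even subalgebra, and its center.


n = 4 + 5 = 9
Total dim = 2^9 = 512
Even subalgebra dim = 2^8 = 256
n is odd, so center dim = 2
Sum = 512 + 256 + 2 = 770


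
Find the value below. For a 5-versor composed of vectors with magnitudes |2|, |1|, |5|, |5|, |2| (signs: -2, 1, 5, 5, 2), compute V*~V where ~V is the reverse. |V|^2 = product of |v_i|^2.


Each vector v_i has |v_i|^2 = s_i^2
Squared scales: (-2)^2 = 4, 1^2 = 1, 5^2 = 25, 5^2 = 25, 2^2 = 4
|V|^2 = 4 * 1 * 25 * 25 * 4
= 10000


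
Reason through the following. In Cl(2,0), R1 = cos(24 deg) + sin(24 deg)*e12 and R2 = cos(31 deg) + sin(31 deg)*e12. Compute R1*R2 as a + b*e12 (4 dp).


Same-plane rotors commute and their half-angles add:
R1*R2 = cos(a1 + a2) + sin(a1 + a2)*e12.
a1 + a2 = 24 + 31 = 55 deg
cos(55 deg) = 0.5736
sin(55 deg) = 0.8192
R1*R2 = 0.5736 + 0.8192*e12


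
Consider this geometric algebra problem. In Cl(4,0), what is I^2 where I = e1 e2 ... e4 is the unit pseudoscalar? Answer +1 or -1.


The pseudoscalar I = e1...e_n (product of all n generators) of Cl(p,q) satisfies I^2 = (-1)^(q + n(n-1)/2).
p = 4, q = 0, n = p + q = 4
n(n-1)/2 = 4 * 3 / 2 = 6
Exponent = q + n(n-1)/2 = 0 + 6 = 6
I^2 = (-1)^6 = +1


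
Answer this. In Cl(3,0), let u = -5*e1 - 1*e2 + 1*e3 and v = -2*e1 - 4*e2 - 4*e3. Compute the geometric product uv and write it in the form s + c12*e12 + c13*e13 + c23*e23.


In Cl(3,0): e_i^2 = 1, e_ie_j = -e_je_i for i != j.
Scalar part = u . v = (-5)*(-2) + (-1)*(-4) + 1*(-4)
= 10 + 4 + (-4) = 10
e12 coeff = (-5)*(-4) - (-1)*(-2) = 20 - 2 = 18
e13 coeff = (-5)*(-4) - 1*(-2) = 20 - (-2) = 22
e23 coeff = (-1)*(-4) - 1*(-4) = 4 - (-4) = 8
uv = 10 + 18*e12 + 22*e13 + 8*e23


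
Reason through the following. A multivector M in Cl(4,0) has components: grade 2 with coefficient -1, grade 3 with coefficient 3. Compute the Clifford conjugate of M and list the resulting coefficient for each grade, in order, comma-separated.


Clifford conjugate sign for grade k: (-1)^(k(k+1)/2)
Grade 2: (-1)^(2*3/2) = (-1)^3 = -1, coeff -1 -> 1
Grade 3: (-1)^(3*4/2) = (-1)^6 = 1, coeff 3 -> 3
Conjugated coefficients: 1, 3


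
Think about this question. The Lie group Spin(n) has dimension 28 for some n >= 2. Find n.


dim Spin(n) = dim so(n) = n(n-1)/2.
Solve n(n-1)/2 = 28, i.e. n^2 - n - 56 = 0.
Discriminant = 1 + 8*28 = 225
n = (1 + sqrt(225))/2 = (1 + 15)/2 = 8


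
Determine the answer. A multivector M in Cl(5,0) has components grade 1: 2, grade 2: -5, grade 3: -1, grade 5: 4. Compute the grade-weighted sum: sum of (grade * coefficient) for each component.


Grade-weighted sum = sum of grade_k * coefficient_k
1*2 = 2
2*(-5) = -10
3*(-1) = -3
5*4 = 20
Total = 2 + (-10) + (-3) + 20 = 9


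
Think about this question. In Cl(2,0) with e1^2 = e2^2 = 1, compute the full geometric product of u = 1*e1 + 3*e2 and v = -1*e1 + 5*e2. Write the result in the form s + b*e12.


Expand: (1*e1 + 3*e2)(-1*e1 + 5*e2)
= 1*(-1)*e1e1 + 1*5*e1e2 + 3*(-1)*e2e1 + 3*5*e2e2
Using e1^2 = e2^2 = 1, e2e1 = -e1e2:
Scalar part s = 1*(-1) + 3*5 = -1 + 15 = 14
Bivector part b = 1*5 - 3*(-1) = 5 - (-3) = 8
uv = 14 + 8*e12


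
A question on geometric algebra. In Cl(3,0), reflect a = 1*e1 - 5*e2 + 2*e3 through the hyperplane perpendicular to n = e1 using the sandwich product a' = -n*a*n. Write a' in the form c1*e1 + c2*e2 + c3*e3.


Reflection formula: a' = -n*a*n, with n = e1 (unit vector, n^2 = 1).
For reflection through hyperplane perp to e1:
The component along e1 flips sign, others stay.
a = (1, -5, 2)
a' = (-1, -5, 2)
a' = -1*e1 - 5*e2 + 2*e3


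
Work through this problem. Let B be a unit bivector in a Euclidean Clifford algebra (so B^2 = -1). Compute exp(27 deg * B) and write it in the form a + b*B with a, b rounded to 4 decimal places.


For a unit bivector B with B^2 = -1, the exponential series gives
e^(theta*B) = cos(theta) + sin(theta)*B (the GA analogue of Euler's formula).
theta = 27 degrees = 0.471239 rad
cos(27 deg) = 0.8910
sin(27 deg) = 0.4540
exp(theta*B) = 0.8910 + 0.4540*B


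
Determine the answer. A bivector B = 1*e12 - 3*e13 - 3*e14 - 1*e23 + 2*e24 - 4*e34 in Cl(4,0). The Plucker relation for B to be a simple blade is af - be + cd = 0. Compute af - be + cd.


Plucker relation: af - be + cd
a*f = 1*(-4) = -4
b*e = (-3)*2 = -6
c*d = (-3)*(-1) = 3
af - be + cd = -4 - (-6) + 3
= 5


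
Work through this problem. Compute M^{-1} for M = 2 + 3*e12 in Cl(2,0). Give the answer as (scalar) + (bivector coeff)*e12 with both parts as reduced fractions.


M = 2 + 3*e12, where e12^2 = -1.
Since M commutes with its reverse ~M = a - b*e12, M * ~M = a^2 - b^2*e12^2 = a^2 + b^2.
So M^{-1} = ~M / (a^2 + b^2) = (a - b*e12)/(a^2 + b^2).
a^2 + b^2 = 4 + 9 = 13
Scalar part = 2/13 = 2/13
Bivector coeff = -3/13 = -3/13
M^{-1} = 2/13 - 3/13*e12


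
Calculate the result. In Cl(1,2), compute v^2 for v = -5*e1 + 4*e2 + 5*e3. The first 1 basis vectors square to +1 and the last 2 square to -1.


v^2 = sum of c_i^2 * e_i^2
Positive signature terms (e_i^2 = +1): (-5)^2 = 25
Negative signature terms (e_j^2 = -1): 4^2 + 5^2 = 41
v^2 = 25 - 41 = -16


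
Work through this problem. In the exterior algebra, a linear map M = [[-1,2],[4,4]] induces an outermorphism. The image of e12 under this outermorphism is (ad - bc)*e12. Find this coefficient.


The outermorphism of a linear map f sends e1^e2 to f(e1)^f(e2).
f(e1) = -1*e1 + 4*e2
f(e2) = 2*e1 + 4*e2
f(e1) ^ f(e2) = (-1*e1 + 4*e2) ^ (2*e1 + 4*e2)
= (-1)*4*e12 + 4*2*e21
= (-4 - 8)*e12
= -12*e12
Coefficient = -12


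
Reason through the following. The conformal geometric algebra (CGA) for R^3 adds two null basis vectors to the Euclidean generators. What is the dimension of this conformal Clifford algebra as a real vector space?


The conformal model of R^3 uses Cl(4,1): the 3 Euclidean generators plus two extra orthogonal generators e+ (e+^2 = +1) and e- (e-^2 = -1), from which the null vectors e0, einf are built.
Number of generators m = 3 + 2 = 5.
dim Cl(p,q) = 2^m = 2^5 = 32


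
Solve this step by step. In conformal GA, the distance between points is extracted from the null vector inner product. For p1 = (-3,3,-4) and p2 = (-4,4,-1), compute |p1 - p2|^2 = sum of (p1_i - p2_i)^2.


p1 - p2 = (1, -1, -3)
|p1 - p2|^2 = 1^2 + (-1)^2 + (-3)^2
= 1 + 1 + 9
= 11


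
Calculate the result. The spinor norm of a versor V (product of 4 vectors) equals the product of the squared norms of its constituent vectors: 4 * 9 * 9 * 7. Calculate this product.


Spinor norm N(V) = |v1|^2 * |v2|^2 * ... * |v4|^2
= 4 * 9 * 9 * 7
Running product: 4, 36, 324, 2268
N(V) = 2268


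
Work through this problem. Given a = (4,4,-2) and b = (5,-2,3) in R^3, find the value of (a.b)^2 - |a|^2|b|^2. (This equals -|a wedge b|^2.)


a . b = 4*5 + 4*(-2) + (-2)*3
= 20 + (-8) + (-6) = 6
|a|^2 = 4^2 + 4^2 + (-2)^2 = 36
|b|^2 = 5^2 + (-2)^2 + 3^2 = 38
(a.b)^2 = 6^2 = 36
|a|^2 * |b|^2 = 36 * 38 = 1368
Result = 36 - 1368 = -1332


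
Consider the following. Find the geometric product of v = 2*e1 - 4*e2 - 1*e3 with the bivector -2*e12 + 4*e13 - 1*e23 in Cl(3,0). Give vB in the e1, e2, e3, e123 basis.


vB has grade-1 (vector) and grade-3 (trivector) parts: vB = (v _| B) + (v ^ B).
Vector part <vB>_1:
  e1: -v2*b12 - v3*b13 = -(-4)*(-2) - (-1)*(4) = -4
  e2: v1*b12 - v3*b23 = (2)*(-2) - (-1)*(-1) = -5
  e3: v1*b13 + v2*b23 = (2)*(4) + (-4)*(-1) = 12
Trivector part <vB>_3:
  e123: v1*b23 - v2*b13 + v3*b12 = (2)*(-1) - (-4)*(4) + (-1)*(-2) = 16
vB = -4*e1 - 5*e2 + 12*e3 + 16*e123


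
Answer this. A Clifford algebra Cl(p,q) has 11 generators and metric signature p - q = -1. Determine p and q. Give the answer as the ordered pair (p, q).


We need p + q = 11 and p - q = -1.
Adding: 2p = 11 + (-1) = 10, so p = 5.
Then q = 11 - 5 = 6.
(p, q) = (5, 6)


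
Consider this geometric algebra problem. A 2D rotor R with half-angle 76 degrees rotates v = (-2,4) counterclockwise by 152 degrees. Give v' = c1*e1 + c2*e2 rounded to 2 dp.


Rotor R = cos(76deg) - sin(76deg)*e12
Rotation angle theta = 2 * 76 = 152 degrees
v' = R*v*~R rotates v by theta.
cos(152deg) = -0.8829, sin(152deg) = 0.4695
v'_1 = -2*cos(152deg) - 4*sin(152deg)
= -2*(-0.8829) - 4*0.4695
= -0.11
v'_2 = -2*sin(152deg) + 4*cos(152deg)
= -2*0.4695 + 4*(-0.8829)
= -4.47
v' = -0.11*e1 - 4.47*e2


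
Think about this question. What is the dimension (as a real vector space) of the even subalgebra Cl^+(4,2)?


Even subalgebra dimension = 2^(n-1)
n = 4 + 2 = 6
2^(6 - 1) = 2^5 = 32
Verification: sum of C(6,k) for even k = 1 + 15 + 15 + 1 = 32
Result = 32


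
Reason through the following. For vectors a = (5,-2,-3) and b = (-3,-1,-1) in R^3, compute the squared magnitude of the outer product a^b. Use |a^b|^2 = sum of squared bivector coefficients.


a wedge b = (a1*b2 - a2*b1)*e12 + (a1*b3 - a3*b1)*e13 + (a2*b3 - a3*b2)*e23
e12 coeff: 5*(-1) - (-2)*(-3) = -5 - 6 = -11
e13 coeff: 5*(-1) - (-3)*(-3) = -5 - 9 = -14
e23 coeff: (-2)*(-1) - (-3)*(-1) = 2 - 3 = -1
|a wedge b|^2 = (-11)^2 + (-14)^2 + (-1)^2
= 121 + 196 + 1
= 318


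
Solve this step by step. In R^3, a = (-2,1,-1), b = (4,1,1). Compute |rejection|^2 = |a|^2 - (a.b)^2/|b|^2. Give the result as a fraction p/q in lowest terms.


|a|^2 = (-2)^2 + 1^2 + (-1)^2 = 6
|b|^2 = 4^2 + 1^2 + 1^2 = 18
a . b = (-2)*4 + 1*1 + (-1)*1 = -8
(a.b)^2 = (-8)^2 = 64
|rej|^2 = 6 - 64/18
= (108 - 64)/18
= 44/18
In lowest terms: 22/9


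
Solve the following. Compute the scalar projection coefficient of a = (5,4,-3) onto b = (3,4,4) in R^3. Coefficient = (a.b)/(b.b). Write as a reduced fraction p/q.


Projection coefficient = (a . b) / (b . b)
a . b = 5*3 + 4*4 + (-3)*4
= 15 + 16 + (-12) = 19
b . b = 3^2 + 4^2 + 4^2
= 9 + 16 + 16 = 41
Coefficient = 19/41
In lowest terms: 19/41


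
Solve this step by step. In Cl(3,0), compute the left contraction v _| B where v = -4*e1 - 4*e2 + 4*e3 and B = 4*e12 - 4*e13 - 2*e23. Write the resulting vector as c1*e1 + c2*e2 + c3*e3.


Left contraction v _| B = <vB>_1 (grade-1 part of the geometric product vB).
Using e1_|e12 = e2, e2_|e12 = -e1, e1_|e13 = e3, e3_|e13 = -e1, e2_|e23 = e3, e3_|e23 = -e2:
e1 coeff: -v2*b12 - v3*b13 = -(-4)*(4) - (4)*(-4) = 32
e2 coeff: v1*b12 - v3*b23 = (-4)*(4) - (4)*(-2) = -8
e3 coeff: v1*b13 + v2*b23 = (-4)*(-4) + (-4)*(-2) = 24
v _| B = 32*e1 - 8*e2 + 24*e3


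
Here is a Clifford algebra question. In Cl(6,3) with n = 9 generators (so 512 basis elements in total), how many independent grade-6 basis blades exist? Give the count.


Number of grade-k basis blades in Cl(p,q) with n = p + q is C(n, k).
n = 6 + 3 = 9
C(9, 6) = 9! / (6! * 3!)
= 362880 / (720 * 6)
= 84


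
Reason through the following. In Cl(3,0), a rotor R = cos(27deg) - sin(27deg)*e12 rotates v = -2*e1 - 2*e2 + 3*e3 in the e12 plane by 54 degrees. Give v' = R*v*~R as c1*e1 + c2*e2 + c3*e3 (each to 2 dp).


Rotor R = cos(27deg) - sin(27deg)*e12
Rotation angle theta = 2 * 27 = 54 degrees in the e12 plane (e1 -> e2).
The component perpendicular to the plane (e3) is invariant: v'_3 = v3 = 3.00
cos(54deg) = 0.5878, sin(54deg) = 0.8090
v'_1 = v1*cos(theta) - v2*sin(theta) = -2*0.5878 - (-2)*0.8090 = 0.44
v'_2 = v1*sin(theta) + v2*cos(theta) = -2*0.8090 + (-2)*0.5878 = -2.79
v' = 0.44*e1 - 2.79*e2 + 3.00*e3


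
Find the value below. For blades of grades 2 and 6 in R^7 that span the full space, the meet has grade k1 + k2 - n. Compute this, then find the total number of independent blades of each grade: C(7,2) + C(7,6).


Meet grade = grade(A) + grade(B) - n
= 2 + 6 - 7 = 1
C(7,2) = 21
C(7,6) = 7
dim_A + dim_B = 21 + 7 = 28


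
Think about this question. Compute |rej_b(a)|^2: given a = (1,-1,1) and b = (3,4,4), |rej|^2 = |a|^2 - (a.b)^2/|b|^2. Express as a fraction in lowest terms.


|a|^2 = 1^2 + (-1)^2 + 1^2 = 3
|b|^2 = 3^2 + 4^2 + 4^2 = 41
a . b = 1*3 + (-1)*4 + 1*4 = 3
(a.b)^2 = 3^2 = 9
|rej|^2 = 3 - 9/41
= (123 - 9)/41
= 114/41
In lowest terms: 114/41


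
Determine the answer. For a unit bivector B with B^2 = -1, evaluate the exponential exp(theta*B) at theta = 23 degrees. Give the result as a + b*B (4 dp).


For a unit bivector B with B^2 = -1, the exponential series gives
e^(theta*B) = cos(theta) + sin(theta)*B (the GA analogue of Euler's formula).
theta = 23 degrees = 0.401426 rad
cos(23 deg) = 0.9205
sin(23 deg) = 0.3907
exp(theta*B) = 0.9205 + 0.3907*B


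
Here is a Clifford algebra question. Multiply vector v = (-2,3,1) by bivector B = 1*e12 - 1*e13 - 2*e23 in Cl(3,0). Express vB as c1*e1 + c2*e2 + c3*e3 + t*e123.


vB has grade-1 (vector) and grade-3 (trivector) parts: vB = (v _| B) + (v ^ B).
Vector part <vB>_1:
  e1: -v2*b12 - v3*b13 = -(3)*(1) - (1)*(-1) = -2
  e2: v1*b12 - v3*b23 = (-2)*(1) - (1)*(-2) = 0
  e3: v1*b13 + v2*b23 = (-2)*(-1) + (3)*(-2) = -4
Trivector part <vB>_3:
  e123: v1*b23 - v2*b13 + v3*b12 = (-2)*(-2) - (3)*(-1) + (1)*(1) = 8
vB = -2*e1 + 0*e2 - 4*e3 + 8*e123


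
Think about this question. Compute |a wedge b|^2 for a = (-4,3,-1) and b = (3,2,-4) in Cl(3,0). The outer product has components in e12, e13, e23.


a wedge b = (a1*b2 - a2*b1)*e12 + (a1*b3 - a3*b1)*e13 + (a2*b3 - a3*b2)*e23
e12 coeff: (-4)*2 - 3*3 = -8 - 9 = -17
e13 coeff: (-4)*(-4) - (-1)*3 = 16 - (-3) = 19
e23 coeff: 3*(-4) - (-1)*2 = -12 - (-2) = -10
|a wedge b|^2 = (-17)^2 + 19^2 + (-10)^2
= 289 + 361 + 100
= 750


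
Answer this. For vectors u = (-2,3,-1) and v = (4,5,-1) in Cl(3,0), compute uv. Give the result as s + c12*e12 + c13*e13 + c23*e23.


In Cl(3,0): e_i^2 = 1, e_ie_j = -e_je_i for i != j.
Scalar part = u . v = (-2)*4 + 3*5 + (-1)*(-1)
= -8 + 15 + 1 = 8
e12 coeff = (-2)*5 - 3*4 = -10 - 12 = -22
e13 coeff = (-2)*(-1) - (-1)*4 = 2 - (-4) = 6
e23 coeff = 3*(-1) - (-1)*5 = -3 - (-5) = 2
uv = 8 - 22*e12 + 6*e13 + 2*e23


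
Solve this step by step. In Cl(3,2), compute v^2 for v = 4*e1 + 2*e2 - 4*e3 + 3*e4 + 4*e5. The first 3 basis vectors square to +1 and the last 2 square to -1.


v^2 = sum of c_i^2 * e_i^2
Positive signature terms (e_i^2 = +1): 4^2 + 2^2 + (-4)^2 = 36
Negative signature terms (e_j^2 = -1): 3^2 + 4^2 = 25
v^2 = 36 - 25 = 11


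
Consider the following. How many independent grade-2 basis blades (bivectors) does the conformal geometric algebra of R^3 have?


The conformal model of R^3 uses Cl(4,1) with m = 3 + 2 = 5 generators.
Number of grade-2 blades = C(m, 2) = C(5, 2)
= 5*4/2 = 10


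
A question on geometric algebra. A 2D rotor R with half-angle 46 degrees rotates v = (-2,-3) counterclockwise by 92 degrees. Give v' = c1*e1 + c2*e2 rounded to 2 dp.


Rotor R = cos(46deg) - sin(46deg)*e12
Rotation angle theta = 2 * 46 = 92 degrees
v' = R*v*~R rotates v by theta.
cos(92deg) = -0.0349, sin(92deg) = 0.9994
v'_1 = -2*cos(92deg) - (-3)*sin(92deg)
= -2*(-0.0349) - (-3)*0.9994
= 3.07
v'_2 = -2*sin(92deg) + (-3)*cos(92deg)
= -2*0.9994 + (-3)*(-0.0349)
= -1.89
v' = 3.07*e1 - 1.89*e2


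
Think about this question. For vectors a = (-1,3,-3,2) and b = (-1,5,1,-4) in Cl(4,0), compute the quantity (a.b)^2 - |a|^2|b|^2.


a . b = (-1)*(-1) + 3*5 + (-3)*1 + 2*(-4)
= 1 + 15 + (-3) + (-8) = 5
|a|^2 = (-1)^2 + 3^2 + (-3)^2 + 2^2 = 23
|b|^2 = (-1)^2 + 5^2 + 1^2 + (-4)^2 = 43
(a.b)^2 = 5^2 = 25
|a|^2 * |b|^2 = 23 * 43 = 989
Result = 25 - 989 = -964


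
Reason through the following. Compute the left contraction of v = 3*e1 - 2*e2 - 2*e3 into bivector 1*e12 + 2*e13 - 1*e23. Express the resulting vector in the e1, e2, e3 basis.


Left contraction v _| B = <vB>_1 (grade-1 part of the geometric product vB).
Using e1_|e12 = e2, e2_|e12 = -e1, e1_|e13 = e3, e3_|e13 = -e1, e2_|e23 = e3, e3_|e23 = -e2:
e1 coeff: -v2*b12 - v3*b13 = -(-2)*(1) - (-2)*(2) = 6
e2 coeff: v1*b12 - v3*b23 = (3)*(1) - (-2)*(-1) = 1
e3 coeff: v1*b13 + v2*b23 = (3)*(2) + (-2)*(-1) = 8
v _| B = 6*e1 + 1*e2 + 8*e3


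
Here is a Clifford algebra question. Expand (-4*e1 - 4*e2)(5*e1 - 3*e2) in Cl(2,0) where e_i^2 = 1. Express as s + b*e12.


Expand: (-4*e1 - 4*e2)(5*e1 - 3*e2)
= (-4)*5*e1e1 + (-4)*(-3)*e1e2 + (-4)*5*e2e1 + (-4)*(-3)*e2e2
Using e1^2 = e2^2 = 1, e2e1 = -e1e2:
Scalar part s = (-4)*5 + (-4)*(-3) = -20 + 12 = -8
Bivector part b = (-4)*(-3) - (-4)*5 = 12 - (-20) = 32
uv = -8 + 32*e12


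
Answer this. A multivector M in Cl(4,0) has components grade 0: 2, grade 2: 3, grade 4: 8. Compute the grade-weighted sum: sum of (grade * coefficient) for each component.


Grade-weighted sum = sum of grade_k * coefficient_k
0*2 = 0
2*3 = 6
4*8 = 32
Total = 0 + 6 + 32 = 38


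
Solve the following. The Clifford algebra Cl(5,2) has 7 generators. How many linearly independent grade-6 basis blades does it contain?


Number of grade-k basis blades in Cl(p,q) with n = p + q is C(n, k).
n = 5 + 2 = 7
C(7, 6) = 7! / (6! * 1!)
= 5040 / (720 * 1)
= 7


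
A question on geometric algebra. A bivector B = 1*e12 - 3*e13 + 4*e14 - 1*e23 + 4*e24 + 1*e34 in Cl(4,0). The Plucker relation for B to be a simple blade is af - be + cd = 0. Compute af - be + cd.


Plucker relation: af - be + cd
a*f = 1*1 = 1
b*e = (-3)*4 = -12
c*d = 4*(-1) = -4
af - be + cd = 1 - (-12) + (-4)
= 9


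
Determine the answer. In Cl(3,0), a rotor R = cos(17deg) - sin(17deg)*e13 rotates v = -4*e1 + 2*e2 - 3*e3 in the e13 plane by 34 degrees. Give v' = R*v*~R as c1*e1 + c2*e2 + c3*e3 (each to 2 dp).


Rotor R = cos(17deg) - sin(17deg)*e13
Rotation angle theta = 2 * 17 = 34 degrees in the e13 plane (e1 -> e3).
The component perpendicular to the plane (e2) is invariant: v'_2 = v2 = 2.00
cos(34deg) = 0.8290, sin(34deg) = 0.5592
v'_1 = v1*cos(theta) - v3*sin(theta) = -4*0.8290 - (-3)*0.5592 = -1.64
v'_3 = v1*sin(theta) + v3*cos(theta) = -4*0.5592 + (-3)*0.8290 = -4.72
v' = -1.64*e1 + 2.00*e2 - 4.72*e3


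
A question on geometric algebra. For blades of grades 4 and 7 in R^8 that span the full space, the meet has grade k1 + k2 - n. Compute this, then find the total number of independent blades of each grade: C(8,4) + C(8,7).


Meet grade = grade(A) + grade(B) - n
= 4 + 7 - 8 = 3
C(8,4) = 70
C(8,7) = 8
dim_A + dim_B = 70 + 8 = 78


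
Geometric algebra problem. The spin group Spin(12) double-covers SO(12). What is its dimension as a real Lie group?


Spin(n) double-covers SO(n); both have Lie algebra so(n) of dimension n(n-1)/2.
n = 12
n(n-1) = 12 * 11 = 132
dim Spin(12) = 132/2 = 66


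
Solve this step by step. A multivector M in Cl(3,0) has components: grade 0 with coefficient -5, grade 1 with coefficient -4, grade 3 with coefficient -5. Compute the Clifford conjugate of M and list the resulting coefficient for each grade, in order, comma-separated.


Clifford conjugate sign for grade k: (-1)^(k(k+1)/2)
Grade 0: (-1)^(0*1/2) = (-1)^0 = 1, coeff -5 -> -5
Grade 1: (-1)^(1*2/2) = (-1)^1 = -1, coeff -4 -> 4
Grade 3: (-1)^(3*4/2) = (-1)^6 = 1, coeff -5 -> -5
Conjugated coefficients: -5, 4, -5


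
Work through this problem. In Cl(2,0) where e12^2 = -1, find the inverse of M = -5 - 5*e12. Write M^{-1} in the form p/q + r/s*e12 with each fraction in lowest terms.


M = -5 - 5*e12, where e12^2 = -1.
Since M commutes with its reverse ~M = a - b*e12, M * ~M = a^2 - b^2*e12^2 = a^2 + b^2.
So M^{-1} = ~M / (a^2 + b^2) = (a - b*e12)/(a^2 + b^2).
a^2 + b^2 = 25 + 25 = 50
Scalar part = -5/50 = -1/10
Bivector coeff = 5/50 = 1/10
M^{-1} = -1/10 + 1/10*e12


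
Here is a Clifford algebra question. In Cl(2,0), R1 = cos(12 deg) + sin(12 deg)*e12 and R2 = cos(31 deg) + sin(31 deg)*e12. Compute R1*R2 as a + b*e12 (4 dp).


Same-plane rotors commute and their half-angles add:
R1*R2 = cos(a1 + a2) + sin(a1 + a2)*e12.
a1 + a2 = 12 + 31 = 43 deg
cos(43 deg) = 0.7314
sin(43 deg) = 0.6820
R1*R2 = 0.7314 + 0.6820*e12


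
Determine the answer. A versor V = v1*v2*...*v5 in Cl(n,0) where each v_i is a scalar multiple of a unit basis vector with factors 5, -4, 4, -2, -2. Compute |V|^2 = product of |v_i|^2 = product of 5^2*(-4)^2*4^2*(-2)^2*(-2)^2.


Each vector v_i has |v_i|^2 = s_i^2
Squared scales: 5^2 = 25, (-4)^2 = 16, 4^2 = 16, (-2)^2 = 4, (-2)^2 = 4
|V|^2 = 25 * 16 * 16 * 4 * 4
= 102400


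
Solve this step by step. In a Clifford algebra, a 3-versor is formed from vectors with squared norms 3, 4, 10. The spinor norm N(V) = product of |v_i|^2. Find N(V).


Spinor norm N(V) = |v1|^2 * |v2|^2 * ... * |v3|^2
= 3 * 4 * 10
Running product: 3, 12, 120
N(V) = 120


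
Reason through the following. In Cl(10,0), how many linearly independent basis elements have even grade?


Even subalgebra dimension = 2^(n-1)
n = 10 + 0 = 10
2^(10 - 1) = 2^9 = 512
Verification: sum of C(10,k) for even k = 1 + 45 + 210 + 210 + 45 + 1 = 512
Result = 512


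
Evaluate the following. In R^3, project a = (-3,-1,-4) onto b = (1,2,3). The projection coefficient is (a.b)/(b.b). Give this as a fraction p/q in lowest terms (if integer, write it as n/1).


Projection coefficient = (a . b) / (b . b)
a . b = (-3)*1 + (-1)*2 + (-4)*3
= -3 + (-2) + (-12) = -17
b . b = 1^2 + 2^2 + 3^2
= 1 + 4 + 9 = 14
Coefficient = -17/14
In lowest terms: -17/14


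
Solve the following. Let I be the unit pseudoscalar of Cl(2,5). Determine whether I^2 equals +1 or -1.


The pseudoscalar I = e1...e_n (product of all n generators) of Cl(p,q) satisfies I^2 = (-1)^(q + n(n-1)/2).
p = 2, q = 5, n = p + q = 7
n(n-1)/2 = 7 * 6 / 2 = 21
Exponent = q + n(n-1)/2 = 5 + 21 = 26
I^2 = (-1)^26 = +1


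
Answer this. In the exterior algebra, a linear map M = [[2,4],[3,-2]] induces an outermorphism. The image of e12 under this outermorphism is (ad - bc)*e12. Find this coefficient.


The outermorphism of a linear map f sends e1^e2 to f(e1)^f(e2).
f(e1) = 2*e1 + 3*e2
f(e2) = 4*e1 - 2*e2
f(e1) ^ f(e2) = (2*e1 + 3*e2) ^ (4*e1 - 2*e2)
= 2*(-2)*e12 + 3*4*e21
= (-4 - 12)*e12
= -16*e12
Coefficient = -16


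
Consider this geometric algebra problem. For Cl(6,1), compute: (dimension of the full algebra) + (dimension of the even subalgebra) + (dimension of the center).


n = 6 + 1 = 7
Total dim = 2^7 = 128
Even subalgebra dim = 2^6 = 64
n is odd, so center dim = 2
Sum = 128 + 64 + 2 = 194


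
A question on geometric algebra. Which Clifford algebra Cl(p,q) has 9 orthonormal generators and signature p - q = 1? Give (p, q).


We need p + q = 9 and p - q = 1.
Adding: 2p = 9 + 1 = 10, so p = 5.
Then q = 9 - 5 = 4.
(p, q) = (5, 4)


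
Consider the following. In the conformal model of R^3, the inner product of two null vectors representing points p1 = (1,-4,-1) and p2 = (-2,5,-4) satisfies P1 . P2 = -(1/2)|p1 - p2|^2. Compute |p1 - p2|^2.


p1 - p2 = (3, -9, 3)
|p1 - p2|^2 = 3^2 + (-9)^2 + 3^2
= 9 + 81 + 9
= 99


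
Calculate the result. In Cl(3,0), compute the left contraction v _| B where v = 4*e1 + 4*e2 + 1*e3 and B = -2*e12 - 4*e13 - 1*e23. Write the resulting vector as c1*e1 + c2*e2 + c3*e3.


Left contraction v _| B = <vB>_1 (grade-1 part of the geometric product vB).
Using e1_|e12 = e2, e2_|e12 = -e1, e1_|e13 = e3, e3_|e13 = -e1, e2_|e23 = e3, e3_|e23 = -e2:
e1 coeff: -v2*b12 - v3*b13 = -(4)*(-2) - (1)*(-4) = 12
e2 coeff: v1*b12 - v3*b23 = (4)*(-2) - (1)*(-1) = -7
e3 coeff: v1*b13 + v2*b23 = (4)*(-4) + (4)*(-1) = -20
v _| B = 12*e1 - 7*e2 - 20*e3


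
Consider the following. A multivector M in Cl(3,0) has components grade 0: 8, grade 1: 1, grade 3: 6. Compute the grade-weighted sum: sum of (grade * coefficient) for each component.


Grade-weighted sum = sum of grade_k * coefficient_k
0*8 = 0
1*1 = 1
3*6 = 18
Total = 0 + 1 + 18 = 19


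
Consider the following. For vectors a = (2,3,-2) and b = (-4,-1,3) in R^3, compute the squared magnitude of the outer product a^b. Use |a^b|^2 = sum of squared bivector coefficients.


a wedge b = (a1*b2 - a2*b1)*e12 + (a1*b3 - a3*b1)*e13 + (a2*b3 - a3*b2)*e23
e12 coeff: 2*(-1) - 3*(-4) = -2 - (-12) = 10
e13 coeff: 2*3 - (-2)*(-4) = 6 - 8 = -2
e23 coeff: 3*3 - (-2)*(-1) = 9 - 2 = 7
|a wedge b|^2 = 10^2 + (-2)^2 + 7^2
= 100 + 4 + 49
= 153


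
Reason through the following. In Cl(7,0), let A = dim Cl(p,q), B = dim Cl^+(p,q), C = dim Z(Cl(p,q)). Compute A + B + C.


n = 7 + 0 = 7
Total dim = 2^7 = 128
Even subalgebra dim = 2^6 = 64
n is odd, so center dim = 2
Sum = 128 + 64 + 2 = 194


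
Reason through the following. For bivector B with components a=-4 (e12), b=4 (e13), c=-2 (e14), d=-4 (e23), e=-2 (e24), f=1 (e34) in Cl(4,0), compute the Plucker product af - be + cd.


Plucker relation: af - be + cd
a*f = (-4)*1 = -4
b*e = 4*(-2) = -8
c*d = (-2)*(-4) = 8
af - be + cd = -4 - (-8) + 8
= 12
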